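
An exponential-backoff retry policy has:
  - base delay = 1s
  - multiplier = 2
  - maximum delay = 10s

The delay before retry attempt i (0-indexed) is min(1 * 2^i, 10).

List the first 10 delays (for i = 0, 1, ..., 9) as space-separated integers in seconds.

Computing each delay:
  i=0: min(1*2^0, 10) = 1
  i=1: min(1*2^1, 10) = 2
  i=2: min(1*2^2, 10) = 4
  i=3: min(1*2^3, 10) = 8
  i=4: min(1*2^4, 10) = 10
  i=5: min(1*2^5, 10) = 10
  i=6: min(1*2^6, 10) = 10
  i=7: min(1*2^7, 10) = 10
  i=8: min(1*2^8, 10) = 10
  i=9: min(1*2^9, 10) = 10

Answer: 1 2 4 8 10 10 10 10 10 10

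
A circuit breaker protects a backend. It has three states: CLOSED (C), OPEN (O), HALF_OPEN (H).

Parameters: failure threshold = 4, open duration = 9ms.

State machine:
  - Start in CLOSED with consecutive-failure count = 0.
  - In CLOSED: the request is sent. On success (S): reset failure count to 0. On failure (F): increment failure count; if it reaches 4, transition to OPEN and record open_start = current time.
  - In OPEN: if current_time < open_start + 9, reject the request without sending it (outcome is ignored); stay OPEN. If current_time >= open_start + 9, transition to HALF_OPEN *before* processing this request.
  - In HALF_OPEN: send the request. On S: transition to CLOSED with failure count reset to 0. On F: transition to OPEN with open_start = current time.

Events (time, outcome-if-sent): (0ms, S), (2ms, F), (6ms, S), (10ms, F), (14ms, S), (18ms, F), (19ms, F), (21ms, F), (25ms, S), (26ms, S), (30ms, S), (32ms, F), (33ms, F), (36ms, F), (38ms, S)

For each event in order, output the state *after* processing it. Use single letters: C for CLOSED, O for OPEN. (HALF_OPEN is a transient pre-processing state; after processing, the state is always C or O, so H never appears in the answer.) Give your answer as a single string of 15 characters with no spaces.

State after each event:
  event#1 t=0ms outcome=S: state=CLOSED
  event#2 t=2ms outcome=F: state=CLOSED
  event#3 t=6ms outcome=S: state=CLOSED
  event#4 t=10ms outcome=F: state=CLOSED
  event#5 t=14ms outcome=S: state=CLOSED
  event#6 t=18ms outcome=F: state=CLOSED
  event#7 t=19ms outcome=F: state=CLOSED
  event#8 t=21ms outcome=F: state=CLOSED
  event#9 t=25ms outcome=S: state=CLOSED
  event#10 t=26ms outcome=S: state=CLOSED
  event#11 t=30ms outcome=S: state=CLOSED
  event#12 t=32ms outcome=F: state=CLOSED
  event#13 t=33ms outcome=F: state=CLOSED
  event#14 t=36ms outcome=F: state=CLOSED
  event#15 t=38ms outcome=S: state=CLOSED

Answer: CCCCCCCCCCCCCCC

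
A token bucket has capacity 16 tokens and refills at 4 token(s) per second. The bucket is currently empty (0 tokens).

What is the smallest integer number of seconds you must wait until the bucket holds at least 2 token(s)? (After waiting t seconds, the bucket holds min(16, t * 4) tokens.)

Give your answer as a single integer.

Answer: 1

Derivation:
Need t * 4 >= 2, so t >= 2/4.
Smallest integer t = ceil(2/4) = 1.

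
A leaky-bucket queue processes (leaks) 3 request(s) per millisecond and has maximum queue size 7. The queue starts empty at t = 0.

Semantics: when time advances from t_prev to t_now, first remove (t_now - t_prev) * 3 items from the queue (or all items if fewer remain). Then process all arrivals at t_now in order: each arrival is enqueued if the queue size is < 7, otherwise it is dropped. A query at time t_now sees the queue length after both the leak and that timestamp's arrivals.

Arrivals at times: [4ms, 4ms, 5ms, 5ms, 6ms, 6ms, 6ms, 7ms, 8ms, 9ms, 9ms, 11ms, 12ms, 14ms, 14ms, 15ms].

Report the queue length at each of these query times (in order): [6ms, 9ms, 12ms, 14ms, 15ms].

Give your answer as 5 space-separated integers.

Answer: 3 2 1 2 1

Derivation:
Queue lengths at query times:
  query t=6ms: backlog = 3
  query t=9ms: backlog = 2
  query t=12ms: backlog = 1
  query t=14ms: backlog = 2
  query t=15ms: backlog = 1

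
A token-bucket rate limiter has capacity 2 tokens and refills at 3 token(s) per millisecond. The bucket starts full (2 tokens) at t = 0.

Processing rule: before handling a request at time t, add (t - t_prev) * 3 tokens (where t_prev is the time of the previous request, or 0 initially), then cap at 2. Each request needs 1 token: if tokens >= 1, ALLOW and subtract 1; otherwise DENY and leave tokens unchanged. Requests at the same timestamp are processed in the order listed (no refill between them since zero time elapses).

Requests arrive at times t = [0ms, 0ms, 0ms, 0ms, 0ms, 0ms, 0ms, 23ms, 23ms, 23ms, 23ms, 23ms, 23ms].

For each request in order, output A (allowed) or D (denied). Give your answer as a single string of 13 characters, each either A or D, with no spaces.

Answer: AADDDDDAADDDD

Derivation:
Simulating step by step:
  req#1 t=0ms: ALLOW
  req#2 t=0ms: ALLOW
  req#3 t=0ms: DENY
  req#4 t=0ms: DENY
  req#5 t=0ms: DENY
  req#6 t=0ms: DENY
  req#7 t=0ms: DENY
  req#8 t=23ms: ALLOW
  req#9 t=23ms: ALLOW
  req#10 t=23ms: DENY
  req#11 t=23ms: DENY
  req#12 t=23ms: DENY
  req#13 t=23ms: DENY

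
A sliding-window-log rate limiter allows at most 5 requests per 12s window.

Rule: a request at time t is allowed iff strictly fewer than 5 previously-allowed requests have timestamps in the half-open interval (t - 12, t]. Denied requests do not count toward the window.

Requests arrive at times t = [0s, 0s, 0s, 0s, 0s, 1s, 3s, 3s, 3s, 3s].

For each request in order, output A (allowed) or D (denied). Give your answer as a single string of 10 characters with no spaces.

Answer: AAAAADDDDD

Derivation:
Tracking allowed requests in the window:
  req#1 t=0s: ALLOW
  req#2 t=0s: ALLOW
  req#3 t=0s: ALLOW
  req#4 t=0s: ALLOW
  req#5 t=0s: ALLOW
  req#6 t=1s: DENY
  req#7 t=3s: DENY
  req#8 t=3s: DENY
  req#9 t=3s: DENY
  req#10 t=3s: DENY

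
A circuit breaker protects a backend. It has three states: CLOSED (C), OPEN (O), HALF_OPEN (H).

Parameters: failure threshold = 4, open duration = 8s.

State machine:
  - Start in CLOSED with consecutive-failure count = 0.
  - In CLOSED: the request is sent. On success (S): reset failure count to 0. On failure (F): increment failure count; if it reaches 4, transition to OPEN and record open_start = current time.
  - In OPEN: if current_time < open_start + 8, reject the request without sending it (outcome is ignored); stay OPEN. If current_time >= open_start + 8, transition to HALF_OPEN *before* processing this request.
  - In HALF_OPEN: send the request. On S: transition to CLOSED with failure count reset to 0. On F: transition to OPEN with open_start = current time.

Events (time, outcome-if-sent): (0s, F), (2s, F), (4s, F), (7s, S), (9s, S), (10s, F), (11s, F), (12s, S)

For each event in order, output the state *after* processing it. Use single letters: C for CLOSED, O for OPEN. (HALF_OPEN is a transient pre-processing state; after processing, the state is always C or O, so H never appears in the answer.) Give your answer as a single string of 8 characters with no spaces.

Answer: CCCCCCCC

Derivation:
State after each event:
  event#1 t=0s outcome=F: state=CLOSED
  event#2 t=2s outcome=F: state=CLOSED
  event#3 t=4s outcome=F: state=CLOSED
  event#4 t=7s outcome=S: state=CLOSED
  event#5 t=9s outcome=S: state=CLOSED
  event#6 t=10s outcome=F: state=CLOSED
  event#7 t=11s outcome=F: state=CLOSED
  event#8 t=12s outcome=S: state=CLOSED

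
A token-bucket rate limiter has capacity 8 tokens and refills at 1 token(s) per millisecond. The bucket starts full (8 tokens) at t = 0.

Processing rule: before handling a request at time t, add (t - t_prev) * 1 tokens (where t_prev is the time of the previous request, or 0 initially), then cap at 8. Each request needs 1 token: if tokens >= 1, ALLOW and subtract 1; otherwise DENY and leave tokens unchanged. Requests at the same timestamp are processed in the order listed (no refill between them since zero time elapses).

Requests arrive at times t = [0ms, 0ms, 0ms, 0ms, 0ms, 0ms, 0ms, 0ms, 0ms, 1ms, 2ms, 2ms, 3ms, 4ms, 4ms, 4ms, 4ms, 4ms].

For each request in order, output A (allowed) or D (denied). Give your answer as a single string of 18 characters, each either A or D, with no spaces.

Simulating step by step:
  req#1 t=0ms: ALLOW
  req#2 t=0ms: ALLOW
  req#3 t=0ms: ALLOW
  req#4 t=0ms: ALLOW
  req#5 t=0ms: ALLOW
  req#6 t=0ms: ALLOW
  req#7 t=0ms: ALLOW
  req#8 t=0ms: ALLOW
  req#9 t=0ms: DENY
  req#10 t=1ms: ALLOW
  req#11 t=2ms: ALLOW
  req#12 t=2ms: DENY
  req#13 t=3ms: ALLOW
  req#14 t=4ms: ALLOW
  req#15 t=4ms: DENY
  req#16 t=4ms: DENY
  req#17 t=4ms: DENY
  req#18 t=4ms: DENY

Answer: AAAAAAAADAADAADDDD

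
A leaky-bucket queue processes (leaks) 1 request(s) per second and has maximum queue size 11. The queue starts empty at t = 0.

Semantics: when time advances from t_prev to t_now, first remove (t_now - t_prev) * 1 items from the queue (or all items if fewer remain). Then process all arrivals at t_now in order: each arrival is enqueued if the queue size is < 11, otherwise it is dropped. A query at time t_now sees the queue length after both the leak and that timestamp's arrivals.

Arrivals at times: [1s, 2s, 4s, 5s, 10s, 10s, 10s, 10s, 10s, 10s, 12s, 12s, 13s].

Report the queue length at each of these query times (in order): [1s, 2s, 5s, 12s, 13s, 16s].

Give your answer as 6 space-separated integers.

Answer: 1 1 1 6 6 3

Derivation:
Queue lengths at query times:
  query t=1s: backlog = 1
  query t=2s: backlog = 1
  query t=5s: backlog = 1
  query t=12s: backlog = 6
  query t=13s: backlog = 6
  query t=16s: backlog = 3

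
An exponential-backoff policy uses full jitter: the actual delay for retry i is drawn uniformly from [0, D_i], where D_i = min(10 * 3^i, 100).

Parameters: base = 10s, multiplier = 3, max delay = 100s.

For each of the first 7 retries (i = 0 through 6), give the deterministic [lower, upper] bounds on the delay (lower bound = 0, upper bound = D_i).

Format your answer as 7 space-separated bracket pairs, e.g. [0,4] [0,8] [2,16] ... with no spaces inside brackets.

Answer: [0,10] [0,30] [0,90] [0,100] [0,100] [0,100] [0,100]

Derivation:
Computing bounds per retry:
  i=0: D_i=min(10*3^0,100)=10, bounds=[0,10]
  i=1: D_i=min(10*3^1,100)=30, bounds=[0,30]
  i=2: D_i=min(10*3^2,100)=90, bounds=[0,90]
  i=3: D_i=min(10*3^3,100)=100, bounds=[0,100]
  i=4: D_i=min(10*3^4,100)=100, bounds=[0,100]
  i=5: D_i=min(10*3^5,100)=100, bounds=[0,100]
  i=6: D_i=min(10*3^6,100)=100, bounds=[0,100]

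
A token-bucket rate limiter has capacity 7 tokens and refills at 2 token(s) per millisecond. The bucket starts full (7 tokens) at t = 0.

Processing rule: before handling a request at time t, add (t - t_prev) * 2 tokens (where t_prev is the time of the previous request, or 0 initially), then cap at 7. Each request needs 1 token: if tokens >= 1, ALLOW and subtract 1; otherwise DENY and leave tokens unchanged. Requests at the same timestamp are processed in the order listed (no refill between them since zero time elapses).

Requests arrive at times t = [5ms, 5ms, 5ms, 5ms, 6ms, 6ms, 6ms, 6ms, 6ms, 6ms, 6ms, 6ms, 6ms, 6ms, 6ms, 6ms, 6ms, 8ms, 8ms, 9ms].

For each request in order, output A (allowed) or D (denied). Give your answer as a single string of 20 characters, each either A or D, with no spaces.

Answer: AAAAAAAAADDDDDDDDAAA

Derivation:
Simulating step by step:
  req#1 t=5ms: ALLOW
  req#2 t=5ms: ALLOW
  req#3 t=5ms: ALLOW
  req#4 t=5ms: ALLOW
  req#5 t=6ms: ALLOW
  req#6 t=6ms: ALLOW
  req#7 t=6ms: ALLOW
  req#8 t=6ms: ALLOW
  req#9 t=6ms: ALLOW
  req#10 t=6ms: DENY
  req#11 t=6ms: DENY
  req#12 t=6ms: DENY
  req#13 t=6ms: DENY
  req#14 t=6ms: DENY
  req#15 t=6ms: DENY
  req#16 t=6ms: DENY
  req#17 t=6ms: DENY
  req#18 t=8ms: ALLOW
  req#19 t=8ms: ALLOW
  req#20 t=9ms: ALLOW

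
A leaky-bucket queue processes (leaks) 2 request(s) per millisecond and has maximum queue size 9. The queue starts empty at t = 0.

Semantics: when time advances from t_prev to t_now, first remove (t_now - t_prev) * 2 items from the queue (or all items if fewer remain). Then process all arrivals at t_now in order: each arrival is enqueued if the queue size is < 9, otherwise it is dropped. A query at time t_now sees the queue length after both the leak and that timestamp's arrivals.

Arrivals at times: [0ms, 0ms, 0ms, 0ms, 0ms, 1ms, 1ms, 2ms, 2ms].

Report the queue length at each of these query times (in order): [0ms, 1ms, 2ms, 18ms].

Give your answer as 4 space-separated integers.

Answer: 5 5 5 0

Derivation:
Queue lengths at query times:
  query t=0ms: backlog = 5
  query t=1ms: backlog = 5
  query t=2ms: backlog = 5
  query t=18ms: backlog = 0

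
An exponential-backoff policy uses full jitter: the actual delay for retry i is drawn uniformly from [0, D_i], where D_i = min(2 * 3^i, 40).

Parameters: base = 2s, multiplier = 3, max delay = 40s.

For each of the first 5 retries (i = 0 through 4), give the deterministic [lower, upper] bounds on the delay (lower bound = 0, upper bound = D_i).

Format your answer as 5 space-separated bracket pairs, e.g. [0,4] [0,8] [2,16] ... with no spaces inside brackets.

Computing bounds per retry:
  i=0: D_i=min(2*3^0,40)=2, bounds=[0,2]
  i=1: D_i=min(2*3^1,40)=6, bounds=[0,6]
  i=2: D_i=min(2*3^2,40)=18, bounds=[0,18]
  i=3: D_i=min(2*3^3,40)=40, bounds=[0,40]
  i=4: D_i=min(2*3^4,40)=40, bounds=[0,40]

Answer: [0,2] [0,6] [0,18] [0,40] [0,40]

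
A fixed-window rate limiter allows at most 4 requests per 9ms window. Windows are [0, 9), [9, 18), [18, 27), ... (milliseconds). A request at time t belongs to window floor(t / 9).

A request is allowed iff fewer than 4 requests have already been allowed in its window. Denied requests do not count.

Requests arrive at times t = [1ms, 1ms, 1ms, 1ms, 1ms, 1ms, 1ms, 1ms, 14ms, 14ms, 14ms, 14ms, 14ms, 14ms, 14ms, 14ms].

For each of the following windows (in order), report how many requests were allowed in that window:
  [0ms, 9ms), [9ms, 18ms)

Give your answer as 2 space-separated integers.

Answer: 4 4

Derivation:
Processing requests:
  req#1 t=1ms (window 0): ALLOW
  req#2 t=1ms (window 0): ALLOW
  req#3 t=1ms (window 0): ALLOW
  req#4 t=1ms (window 0): ALLOW
  req#5 t=1ms (window 0): DENY
  req#6 t=1ms (window 0): DENY
  req#7 t=1ms (window 0): DENY
  req#8 t=1ms (window 0): DENY
  req#9 t=14ms (window 1): ALLOW
  req#10 t=14ms (window 1): ALLOW
  req#11 t=14ms (window 1): ALLOW
  req#12 t=14ms (window 1): ALLOW
  req#13 t=14ms (window 1): DENY
  req#14 t=14ms (window 1): DENY
  req#15 t=14ms (window 1): DENY
  req#16 t=14ms (window 1): DENY

Allowed counts by window: 4 4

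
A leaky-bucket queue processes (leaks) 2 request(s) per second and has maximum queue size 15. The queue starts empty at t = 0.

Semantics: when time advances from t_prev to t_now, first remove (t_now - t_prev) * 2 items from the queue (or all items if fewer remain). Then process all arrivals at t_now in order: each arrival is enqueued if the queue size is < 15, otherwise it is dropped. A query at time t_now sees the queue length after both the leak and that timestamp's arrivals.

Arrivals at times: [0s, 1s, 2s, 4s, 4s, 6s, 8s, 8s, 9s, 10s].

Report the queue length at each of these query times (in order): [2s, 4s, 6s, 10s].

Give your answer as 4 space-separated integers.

Queue lengths at query times:
  query t=2s: backlog = 1
  query t=4s: backlog = 2
  query t=6s: backlog = 1
  query t=10s: backlog = 1

Answer: 1 2 1 1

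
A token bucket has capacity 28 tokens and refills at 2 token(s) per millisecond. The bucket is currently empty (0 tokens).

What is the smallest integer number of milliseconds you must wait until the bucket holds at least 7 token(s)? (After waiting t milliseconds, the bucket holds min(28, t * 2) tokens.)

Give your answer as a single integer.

Answer: 4

Derivation:
Need t * 2 >= 7, so t >= 7/2.
Smallest integer t = ceil(7/2) = 4.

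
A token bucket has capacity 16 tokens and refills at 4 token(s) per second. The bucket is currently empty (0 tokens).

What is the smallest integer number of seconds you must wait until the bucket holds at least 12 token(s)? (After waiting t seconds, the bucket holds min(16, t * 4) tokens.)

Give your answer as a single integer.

Need t * 4 >= 12, so t >= 12/4.
Smallest integer t = ceil(12/4) = 3.

Answer: 3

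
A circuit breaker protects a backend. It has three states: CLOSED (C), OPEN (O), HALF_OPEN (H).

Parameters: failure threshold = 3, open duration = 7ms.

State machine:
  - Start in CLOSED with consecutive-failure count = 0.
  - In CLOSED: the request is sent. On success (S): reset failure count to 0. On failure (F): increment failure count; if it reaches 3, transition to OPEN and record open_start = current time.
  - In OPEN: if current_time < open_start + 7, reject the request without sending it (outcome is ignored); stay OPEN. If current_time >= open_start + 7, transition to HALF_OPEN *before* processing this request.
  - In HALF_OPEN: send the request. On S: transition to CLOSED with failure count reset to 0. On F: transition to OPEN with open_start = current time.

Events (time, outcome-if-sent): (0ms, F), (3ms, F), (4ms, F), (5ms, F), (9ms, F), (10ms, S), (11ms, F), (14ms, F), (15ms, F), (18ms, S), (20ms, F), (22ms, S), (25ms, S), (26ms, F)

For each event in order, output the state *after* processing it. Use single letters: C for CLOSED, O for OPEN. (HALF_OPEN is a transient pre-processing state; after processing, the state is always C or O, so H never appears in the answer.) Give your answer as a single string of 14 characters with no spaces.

State after each event:
  event#1 t=0ms outcome=F: state=CLOSED
  event#2 t=3ms outcome=F: state=CLOSED
  event#3 t=4ms outcome=F: state=OPEN
  event#4 t=5ms outcome=F: state=OPEN
  event#5 t=9ms outcome=F: state=OPEN
  event#6 t=10ms outcome=S: state=OPEN
  event#7 t=11ms outcome=F: state=OPEN
  event#8 t=14ms outcome=F: state=OPEN
  event#9 t=15ms outcome=F: state=OPEN
  event#10 t=18ms outcome=S: state=CLOSED
  event#11 t=20ms outcome=F: state=CLOSED
  event#12 t=22ms outcome=S: state=CLOSED
  event#13 t=25ms outcome=S: state=CLOSED
  event#14 t=26ms outcome=F: state=CLOSED

Answer: CCOOOOOOOCCCCC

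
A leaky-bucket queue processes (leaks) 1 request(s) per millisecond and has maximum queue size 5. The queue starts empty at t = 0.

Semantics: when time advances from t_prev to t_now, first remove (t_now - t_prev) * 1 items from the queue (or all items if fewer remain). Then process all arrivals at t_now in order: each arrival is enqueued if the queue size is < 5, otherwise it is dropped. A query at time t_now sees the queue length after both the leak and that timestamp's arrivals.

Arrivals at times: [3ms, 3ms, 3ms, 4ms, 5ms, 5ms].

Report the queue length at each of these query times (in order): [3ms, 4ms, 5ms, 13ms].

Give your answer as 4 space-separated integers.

Answer: 3 3 4 0

Derivation:
Queue lengths at query times:
  query t=3ms: backlog = 3
  query t=4ms: backlog = 3
  query t=5ms: backlog = 4
  query t=13ms: backlog = 0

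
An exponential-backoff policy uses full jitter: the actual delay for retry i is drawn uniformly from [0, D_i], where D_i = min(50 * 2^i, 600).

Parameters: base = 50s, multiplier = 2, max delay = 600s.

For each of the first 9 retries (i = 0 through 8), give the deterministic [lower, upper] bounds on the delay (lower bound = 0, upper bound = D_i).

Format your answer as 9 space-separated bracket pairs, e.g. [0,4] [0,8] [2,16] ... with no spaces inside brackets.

Computing bounds per retry:
  i=0: D_i=min(50*2^0,600)=50, bounds=[0,50]
  i=1: D_i=min(50*2^1,600)=100, bounds=[0,100]
  i=2: D_i=min(50*2^2,600)=200, bounds=[0,200]
  i=3: D_i=min(50*2^3,600)=400, bounds=[0,400]
  i=4: D_i=min(50*2^4,600)=600, bounds=[0,600]
  i=5: D_i=min(50*2^5,600)=600, bounds=[0,600]
  i=6: D_i=min(50*2^6,600)=600, bounds=[0,600]
  i=7: D_i=min(50*2^7,600)=600, bounds=[0,600]
  i=8: D_i=min(50*2^8,600)=600, bounds=[0,600]

Answer: [0,50] [0,100] [0,200] [0,400] [0,600] [0,600] [0,600] [0,600] [0,600]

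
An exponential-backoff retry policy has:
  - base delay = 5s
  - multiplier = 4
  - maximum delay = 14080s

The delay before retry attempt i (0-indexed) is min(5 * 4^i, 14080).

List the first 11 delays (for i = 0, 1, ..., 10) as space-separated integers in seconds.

Answer: 5 20 80 320 1280 5120 14080 14080 14080 14080 14080

Derivation:
Computing each delay:
  i=0: min(5*4^0, 14080) = 5
  i=1: min(5*4^1, 14080) = 20
  i=2: min(5*4^2, 14080) = 80
  i=3: min(5*4^3, 14080) = 320
  i=4: min(5*4^4, 14080) = 1280
  i=5: min(5*4^5, 14080) = 5120
  i=6: min(5*4^6, 14080) = 14080
  i=7: min(5*4^7, 14080) = 14080
  i=8: min(5*4^8, 14080) = 14080
  i=9: min(5*4^9, 14080) = 14080
  i=10: min(5*4^10, 14080) = 14080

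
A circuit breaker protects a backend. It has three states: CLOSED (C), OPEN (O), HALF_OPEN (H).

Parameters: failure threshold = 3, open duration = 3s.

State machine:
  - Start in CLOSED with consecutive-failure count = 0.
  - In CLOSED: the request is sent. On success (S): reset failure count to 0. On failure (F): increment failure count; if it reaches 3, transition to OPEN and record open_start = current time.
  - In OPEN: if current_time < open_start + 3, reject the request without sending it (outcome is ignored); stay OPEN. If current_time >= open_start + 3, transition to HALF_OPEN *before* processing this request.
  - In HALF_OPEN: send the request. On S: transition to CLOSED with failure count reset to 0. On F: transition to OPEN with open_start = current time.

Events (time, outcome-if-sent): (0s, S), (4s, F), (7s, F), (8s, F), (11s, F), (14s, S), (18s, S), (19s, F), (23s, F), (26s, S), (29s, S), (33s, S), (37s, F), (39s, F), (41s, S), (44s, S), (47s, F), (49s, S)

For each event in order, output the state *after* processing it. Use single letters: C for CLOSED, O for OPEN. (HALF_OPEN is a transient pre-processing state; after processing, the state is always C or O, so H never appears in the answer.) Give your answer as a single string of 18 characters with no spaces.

State after each event:
  event#1 t=0s outcome=S: state=CLOSED
  event#2 t=4s outcome=F: state=CLOSED
  event#3 t=7s outcome=F: state=CLOSED
  event#4 t=8s outcome=F: state=OPEN
  event#5 t=11s outcome=F: state=OPEN
  event#6 t=14s outcome=S: state=CLOSED
  event#7 t=18s outcome=S: state=CLOSED
  event#8 t=19s outcome=F: state=CLOSED
  event#9 t=23s outcome=F: state=CLOSED
  event#10 t=26s outcome=S: state=CLOSED
  event#11 t=29s outcome=S: state=CLOSED
  event#12 t=33s outcome=S: state=CLOSED
  event#13 t=37s outcome=F: state=CLOSED
  event#14 t=39s outcome=F: state=CLOSED
  event#15 t=41s outcome=S: state=CLOSED
  event#16 t=44s outcome=S: state=CLOSED
  event#17 t=47s outcome=F: state=CLOSED
  event#18 t=49s outcome=S: state=CLOSED

Answer: CCCOOCCCCCCCCCCCCC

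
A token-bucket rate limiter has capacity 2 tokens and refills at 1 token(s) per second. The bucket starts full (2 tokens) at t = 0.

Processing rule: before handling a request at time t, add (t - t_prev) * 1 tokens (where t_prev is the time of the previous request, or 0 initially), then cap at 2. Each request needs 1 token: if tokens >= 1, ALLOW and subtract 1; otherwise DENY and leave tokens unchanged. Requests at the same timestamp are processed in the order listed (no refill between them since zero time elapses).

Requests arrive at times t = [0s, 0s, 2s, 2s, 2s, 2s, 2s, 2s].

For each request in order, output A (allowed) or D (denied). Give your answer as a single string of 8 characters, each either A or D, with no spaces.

Simulating step by step:
  req#1 t=0s: ALLOW
  req#2 t=0s: ALLOW
  req#3 t=2s: ALLOW
  req#4 t=2s: ALLOW
  req#5 t=2s: DENY
  req#6 t=2s: DENY
  req#7 t=2s: DENY
  req#8 t=2s: DENY

Answer: AAAADDDD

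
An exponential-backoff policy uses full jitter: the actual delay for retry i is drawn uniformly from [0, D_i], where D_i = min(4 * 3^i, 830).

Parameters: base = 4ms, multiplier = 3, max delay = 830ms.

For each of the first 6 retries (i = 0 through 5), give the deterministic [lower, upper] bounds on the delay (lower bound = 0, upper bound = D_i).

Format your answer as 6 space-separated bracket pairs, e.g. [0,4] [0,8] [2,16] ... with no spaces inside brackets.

Computing bounds per retry:
  i=0: D_i=min(4*3^0,830)=4, bounds=[0,4]
  i=1: D_i=min(4*3^1,830)=12, bounds=[0,12]
  i=2: D_i=min(4*3^2,830)=36, bounds=[0,36]
  i=3: D_i=min(4*3^3,830)=108, bounds=[0,108]
  i=4: D_i=min(4*3^4,830)=324, bounds=[0,324]
  i=5: D_i=min(4*3^5,830)=830, bounds=[0,830]

Answer: [0,4] [0,12] [0,36] [0,108] [0,324] [0,830]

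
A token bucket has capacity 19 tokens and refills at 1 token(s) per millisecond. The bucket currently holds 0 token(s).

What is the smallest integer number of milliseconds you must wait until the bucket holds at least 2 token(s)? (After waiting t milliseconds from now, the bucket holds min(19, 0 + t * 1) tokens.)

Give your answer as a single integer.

Need 0 + t * 1 >= 2, so t >= 2/1.
Smallest integer t = ceil(2/1) = 2.

Answer: 2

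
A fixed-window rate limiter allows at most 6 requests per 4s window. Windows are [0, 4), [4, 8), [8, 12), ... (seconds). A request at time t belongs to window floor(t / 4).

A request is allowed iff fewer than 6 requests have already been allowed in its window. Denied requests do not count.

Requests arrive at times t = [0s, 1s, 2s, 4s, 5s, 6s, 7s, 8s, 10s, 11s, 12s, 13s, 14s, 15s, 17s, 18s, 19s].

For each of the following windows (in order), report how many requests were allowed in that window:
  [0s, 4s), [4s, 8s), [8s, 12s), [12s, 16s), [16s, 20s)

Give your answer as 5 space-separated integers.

Processing requests:
  req#1 t=0s (window 0): ALLOW
  req#2 t=1s (window 0): ALLOW
  req#3 t=2s (window 0): ALLOW
  req#4 t=4s (window 1): ALLOW
  req#5 t=5s (window 1): ALLOW
  req#6 t=6s (window 1): ALLOW
  req#7 t=7s (window 1): ALLOW
  req#8 t=8s (window 2): ALLOW
  req#9 t=10s (window 2): ALLOW
  req#10 t=11s (window 2): ALLOW
  req#11 t=12s (window 3): ALLOW
  req#12 t=13s (window 3): ALLOW
  req#13 t=14s (window 3): ALLOW
  req#14 t=15s (window 3): ALLOW
  req#15 t=17s (window 4): ALLOW
  req#16 t=18s (window 4): ALLOW
  req#17 t=19s (window 4): ALLOW

Allowed counts by window: 3 4 3 4 3

Answer: 3 4 3 4 3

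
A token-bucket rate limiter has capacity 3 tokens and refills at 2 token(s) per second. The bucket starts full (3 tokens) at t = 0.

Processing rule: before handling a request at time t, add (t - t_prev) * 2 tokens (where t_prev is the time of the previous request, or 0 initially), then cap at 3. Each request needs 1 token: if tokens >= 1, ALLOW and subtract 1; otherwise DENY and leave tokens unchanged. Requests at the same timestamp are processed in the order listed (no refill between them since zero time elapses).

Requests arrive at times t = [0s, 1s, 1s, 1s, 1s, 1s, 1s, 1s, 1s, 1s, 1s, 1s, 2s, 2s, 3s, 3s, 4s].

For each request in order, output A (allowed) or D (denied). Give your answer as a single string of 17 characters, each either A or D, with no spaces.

Answer: AAAADDDDDDDDAAAAA

Derivation:
Simulating step by step:
  req#1 t=0s: ALLOW
  req#2 t=1s: ALLOW
  req#3 t=1s: ALLOW
  req#4 t=1s: ALLOW
  req#5 t=1s: DENY
  req#6 t=1s: DENY
  req#7 t=1s: DENY
  req#8 t=1s: DENY
  req#9 t=1s: DENY
  req#10 t=1s: DENY
  req#11 t=1s: DENY
  req#12 t=1s: DENY
  req#13 t=2s: ALLOW
  req#14 t=2s: ALLOW
  req#15 t=3s: ALLOW
  req#16 t=3s: ALLOW
  req#17 t=4s: ALLOW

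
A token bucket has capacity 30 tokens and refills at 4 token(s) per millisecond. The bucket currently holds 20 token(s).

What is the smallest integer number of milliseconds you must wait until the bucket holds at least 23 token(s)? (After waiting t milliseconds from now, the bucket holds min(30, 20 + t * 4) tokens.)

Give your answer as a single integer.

Need 20 + t * 4 >= 23, so t >= 3/4.
Smallest integer t = ceil(3/4) = 1.

Answer: 1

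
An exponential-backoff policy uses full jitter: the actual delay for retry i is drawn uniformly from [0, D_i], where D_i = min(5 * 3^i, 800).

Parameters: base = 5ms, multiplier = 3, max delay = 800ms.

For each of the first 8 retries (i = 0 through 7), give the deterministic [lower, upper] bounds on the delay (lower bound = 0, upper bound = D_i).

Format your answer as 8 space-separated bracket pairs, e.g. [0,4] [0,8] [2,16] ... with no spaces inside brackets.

Answer: [0,5] [0,15] [0,45] [0,135] [0,405] [0,800] [0,800] [0,800]

Derivation:
Computing bounds per retry:
  i=0: D_i=min(5*3^0,800)=5, bounds=[0,5]
  i=1: D_i=min(5*3^1,800)=15, bounds=[0,15]
  i=2: D_i=min(5*3^2,800)=45, bounds=[0,45]
  i=3: D_i=min(5*3^3,800)=135, bounds=[0,135]
  i=4: D_i=min(5*3^4,800)=405, bounds=[0,405]
  i=5: D_i=min(5*3^5,800)=800, bounds=[0,800]
  i=6: D_i=min(5*3^6,800)=800, bounds=[0,800]
  i=7: D_i=min(5*3^7,800)=800, bounds=[0,800]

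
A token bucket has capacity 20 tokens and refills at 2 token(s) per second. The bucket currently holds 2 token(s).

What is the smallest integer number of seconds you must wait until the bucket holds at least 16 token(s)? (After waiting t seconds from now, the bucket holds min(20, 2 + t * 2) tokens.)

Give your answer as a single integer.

Need 2 + t * 2 >= 16, so t >= 14/2.
Smallest integer t = ceil(14/2) = 7.

Answer: 7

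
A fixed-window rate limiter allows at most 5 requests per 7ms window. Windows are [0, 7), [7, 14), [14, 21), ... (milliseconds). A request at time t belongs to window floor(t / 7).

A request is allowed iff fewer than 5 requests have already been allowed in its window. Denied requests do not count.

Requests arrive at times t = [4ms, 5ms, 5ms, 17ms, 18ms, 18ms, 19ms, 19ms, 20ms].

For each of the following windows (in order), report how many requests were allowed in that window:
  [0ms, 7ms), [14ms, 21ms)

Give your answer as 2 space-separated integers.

Processing requests:
  req#1 t=4ms (window 0): ALLOW
  req#2 t=5ms (window 0): ALLOW
  req#3 t=5ms (window 0): ALLOW
  req#4 t=17ms (window 2): ALLOW
  req#5 t=18ms (window 2): ALLOW
  req#6 t=18ms (window 2): ALLOW
  req#7 t=19ms (window 2): ALLOW
  req#8 t=19ms (window 2): ALLOW
  req#9 t=20ms (window 2): DENY

Allowed counts by window: 3 5

Answer: 3 5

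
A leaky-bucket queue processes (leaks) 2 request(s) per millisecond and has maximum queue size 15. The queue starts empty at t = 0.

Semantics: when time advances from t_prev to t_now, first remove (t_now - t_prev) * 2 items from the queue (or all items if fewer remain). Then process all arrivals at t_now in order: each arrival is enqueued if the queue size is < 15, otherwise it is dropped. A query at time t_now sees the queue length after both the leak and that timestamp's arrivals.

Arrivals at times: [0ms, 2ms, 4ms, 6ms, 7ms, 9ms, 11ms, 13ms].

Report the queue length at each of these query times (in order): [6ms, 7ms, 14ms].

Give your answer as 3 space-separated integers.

Queue lengths at query times:
  query t=6ms: backlog = 1
  query t=7ms: backlog = 1
  query t=14ms: backlog = 0

Answer: 1 1 0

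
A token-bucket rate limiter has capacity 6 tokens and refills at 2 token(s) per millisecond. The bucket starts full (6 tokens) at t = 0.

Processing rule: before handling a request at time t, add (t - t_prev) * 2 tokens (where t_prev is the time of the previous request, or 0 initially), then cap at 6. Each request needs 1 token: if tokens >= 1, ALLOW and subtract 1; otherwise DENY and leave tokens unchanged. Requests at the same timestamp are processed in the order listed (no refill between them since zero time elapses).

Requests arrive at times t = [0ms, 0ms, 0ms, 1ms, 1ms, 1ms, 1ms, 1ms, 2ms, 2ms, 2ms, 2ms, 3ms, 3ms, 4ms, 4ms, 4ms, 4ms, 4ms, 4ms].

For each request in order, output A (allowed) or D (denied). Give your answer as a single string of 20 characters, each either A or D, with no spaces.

Answer: AAAAAAAAAADDAAAADDDD

Derivation:
Simulating step by step:
  req#1 t=0ms: ALLOW
  req#2 t=0ms: ALLOW
  req#3 t=0ms: ALLOW
  req#4 t=1ms: ALLOW
  req#5 t=1ms: ALLOW
  req#6 t=1ms: ALLOW
  req#7 t=1ms: ALLOW
  req#8 t=1ms: ALLOW
  req#9 t=2ms: ALLOW
  req#10 t=2ms: ALLOW
  req#11 t=2ms: DENY
  req#12 t=2ms: DENY
  req#13 t=3ms: ALLOW
  req#14 t=3ms: ALLOW
  req#15 t=4ms: ALLOW
  req#16 t=4ms: ALLOW
  req#17 t=4ms: DENY
  req#18 t=4ms: DENY
  req#19 t=4ms: DENY
  req#20 t=4ms: DENY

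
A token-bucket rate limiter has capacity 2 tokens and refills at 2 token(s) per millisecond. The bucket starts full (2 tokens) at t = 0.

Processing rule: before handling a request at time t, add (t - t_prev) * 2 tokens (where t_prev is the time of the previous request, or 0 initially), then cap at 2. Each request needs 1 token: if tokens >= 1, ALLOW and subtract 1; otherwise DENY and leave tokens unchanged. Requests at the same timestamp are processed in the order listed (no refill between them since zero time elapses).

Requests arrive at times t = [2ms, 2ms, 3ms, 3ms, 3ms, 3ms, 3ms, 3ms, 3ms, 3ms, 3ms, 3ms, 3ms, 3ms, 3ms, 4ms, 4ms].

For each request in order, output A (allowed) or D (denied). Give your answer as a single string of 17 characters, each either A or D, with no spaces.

Simulating step by step:
  req#1 t=2ms: ALLOW
  req#2 t=2ms: ALLOW
  req#3 t=3ms: ALLOW
  req#4 t=3ms: ALLOW
  req#5 t=3ms: DENY
  req#6 t=3ms: DENY
  req#7 t=3ms: DENY
  req#8 t=3ms: DENY
  req#9 t=3ms: DENY
  req#10 t=3ms: DENY
  req#11 t=3ms: DENY
  req#12 t=3ms: DENY
  req#13 t=3ms: DENY
  req#14 t=3ms: DENY
  req#15 t=3ms: DENY
  req#16 t=4ms: ALLOW
  req#17 t=4ms: ALLOW

Answer: AAAADDDDDDDDDDDAA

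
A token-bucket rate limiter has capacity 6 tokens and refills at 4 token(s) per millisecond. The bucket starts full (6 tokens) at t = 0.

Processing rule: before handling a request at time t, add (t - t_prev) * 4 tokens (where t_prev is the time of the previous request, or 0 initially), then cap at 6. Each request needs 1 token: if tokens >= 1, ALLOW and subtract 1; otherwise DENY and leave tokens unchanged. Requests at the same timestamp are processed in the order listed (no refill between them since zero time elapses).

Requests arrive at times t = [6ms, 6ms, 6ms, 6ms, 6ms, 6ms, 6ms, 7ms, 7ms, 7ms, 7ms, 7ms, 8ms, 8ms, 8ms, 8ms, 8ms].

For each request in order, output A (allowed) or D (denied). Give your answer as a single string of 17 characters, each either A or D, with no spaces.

Simulating step by step:
  req#1 t=6ms: ALLOW
  req#2 t=6ms: ALLOW
  req#3 t=6ms: ALLOW
  req#4 t=6ms: ALLOW
  req#5 t=6ms: ALLOW
  req#6 t=6ms: ALLOW
  req#7 t=6ms: DENY
  req#8 t=7ms: ALLOW
  req#9 t=7ms: ALLOW
  req#10 t=7ms: ALLOW
  req#11 t=7ms: ALLOW
  req#12 t=7ms: DENY
  req#13 t=8ms: ALLOW
  req#14 t=8ms: ALLOW
  req#15 t=8ms: ALLOW
  req#16 t=8ms: ALLOW
  req#17 t=8ms: DENY

Answer: AAAAAADAAAADAAAAD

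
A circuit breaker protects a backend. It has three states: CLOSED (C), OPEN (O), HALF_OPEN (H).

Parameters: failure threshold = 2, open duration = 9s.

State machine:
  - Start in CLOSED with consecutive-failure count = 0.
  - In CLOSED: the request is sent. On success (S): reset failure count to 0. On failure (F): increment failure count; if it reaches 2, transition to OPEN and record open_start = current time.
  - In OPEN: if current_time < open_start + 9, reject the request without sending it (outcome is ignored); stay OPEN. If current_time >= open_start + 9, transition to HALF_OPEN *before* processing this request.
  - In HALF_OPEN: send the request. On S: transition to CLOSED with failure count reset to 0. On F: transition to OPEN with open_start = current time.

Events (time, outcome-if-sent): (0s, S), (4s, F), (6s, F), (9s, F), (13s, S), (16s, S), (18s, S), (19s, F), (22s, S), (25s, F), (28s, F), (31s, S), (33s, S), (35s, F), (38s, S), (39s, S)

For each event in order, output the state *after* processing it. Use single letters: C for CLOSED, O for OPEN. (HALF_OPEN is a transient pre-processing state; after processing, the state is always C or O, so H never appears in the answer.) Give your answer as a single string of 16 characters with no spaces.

Answer: CCOOOCCCCCOOOOCC

Derivation:
State after each event:
  event#1 t=0s outcome=S: state=CLOSED
  event#2 t=4s outcome=F: state=CLOSED
  event#3 t=6s outcome=F: state=OPEN
  event#4 t=9s outcome=F: state=OPEN
  event#5 t=13s outcome=S: state=OPEN
  event#6 t=16s outcome=S: state=CLOSED
  event#7 t=18s outcome=S: state=CLOSED
  event#8 t=19s outcome=F: state=CLOSED
  event#9 t=22s outcome=S: state=CLOSED
  event#10 t=25s outcome=F: state=CLOSED
  event#11 t=28s outcome=F: state=OPEN
  event#12 t=31s outcome=S: state=OPEN
  event#13 t=33s outcome=S: state=OPEN
  event#14 t=35s outcome=F: state=OPEN
  event#15 t=38s outcome=S: state=CLOSED
  event#16 t=39s outcome=S: state=CLOSED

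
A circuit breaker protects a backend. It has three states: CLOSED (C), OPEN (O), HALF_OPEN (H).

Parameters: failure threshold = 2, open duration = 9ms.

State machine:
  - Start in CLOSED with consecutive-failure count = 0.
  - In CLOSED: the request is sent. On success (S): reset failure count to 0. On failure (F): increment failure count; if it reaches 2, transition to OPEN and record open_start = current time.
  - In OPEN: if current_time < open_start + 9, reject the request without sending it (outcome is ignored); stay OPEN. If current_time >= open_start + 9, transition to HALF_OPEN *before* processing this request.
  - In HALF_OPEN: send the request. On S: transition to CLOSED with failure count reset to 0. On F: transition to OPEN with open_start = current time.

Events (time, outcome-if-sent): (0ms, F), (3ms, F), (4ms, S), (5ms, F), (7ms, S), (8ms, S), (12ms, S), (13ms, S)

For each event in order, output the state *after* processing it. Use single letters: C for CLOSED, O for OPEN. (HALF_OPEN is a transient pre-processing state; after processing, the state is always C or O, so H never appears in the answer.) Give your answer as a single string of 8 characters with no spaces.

State after each event:
  event#1 t=0ms outcome=F: state=CLOSED
  event#2 t=3ms outcome=F: state=OPEN
  event#3 t=4ms outcome=S: state=OPEN
  event#4 t=5ms outcome=F: state=OPEN
  event#5 t=7ms outcome=S: state=OPEN
  event#6 t=8ms outcome=S: state=OPEN
  event#7 t=12ms outcome=S: state=CLOSED
  event#8 t=13ms outcome=S: state=CLOSED

Answer: COOOOOCC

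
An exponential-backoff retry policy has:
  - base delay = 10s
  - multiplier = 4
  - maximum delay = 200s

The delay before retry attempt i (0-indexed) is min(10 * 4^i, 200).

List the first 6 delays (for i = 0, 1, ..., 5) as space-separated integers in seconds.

Answer: 10 40 160 200 200 200

Derivation:
Computing each delay:
  i=0: min(10*4^0, 200) = 10
  i=1: min(10*4^1, 200) = 40
  i=2: min(10*4^2, 200) = 160
  i=3: min(10*4^3, 200) = 200
  i=4: min(10*4^4, 200) = 200
  i=5: min(10*4^5, 200) = 200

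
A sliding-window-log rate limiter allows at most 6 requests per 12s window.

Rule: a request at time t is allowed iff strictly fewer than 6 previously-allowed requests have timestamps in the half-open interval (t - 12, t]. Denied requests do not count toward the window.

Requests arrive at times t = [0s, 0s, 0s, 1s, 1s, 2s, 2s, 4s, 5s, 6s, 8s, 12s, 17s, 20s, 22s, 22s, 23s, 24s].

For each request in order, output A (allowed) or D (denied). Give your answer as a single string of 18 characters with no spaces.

Answer: AAAAAADDDDDAAAAAAA

Derivation:
Tracking allowed requests in the window:
  req#1 t=0s: ALLOW
  req#2 t=0s: ALLOW
  req#3 t=0s: ALLOW
  req#4 t=1s: ALLOW
  req#5 t=1s: ALLOW
  req#6 t=2s: ALLOW
  req#7 t=2s: DENY
  req#8 t=4s: DENY
  req#9 t=5s: DENY
  req#10 t=6s: DENY
  req#11 t=8s: DENY
  req#12 t=12s: ALLOW
  req#13 t=17s: ALLOW
  req#14 t=20s: ALLOW
  req#15 t=22s: ALLOW
  req#16 t=22s: ALLOW
  req#17 t=23s: ALLOW
  req#18 t=24s: ALLOW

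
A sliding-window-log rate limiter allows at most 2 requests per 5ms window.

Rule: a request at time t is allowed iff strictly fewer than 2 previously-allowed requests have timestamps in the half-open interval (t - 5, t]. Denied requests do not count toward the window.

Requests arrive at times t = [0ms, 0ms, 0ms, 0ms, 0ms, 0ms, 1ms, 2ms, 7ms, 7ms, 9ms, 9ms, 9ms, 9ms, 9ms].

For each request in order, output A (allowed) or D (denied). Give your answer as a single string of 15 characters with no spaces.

Tracking allowed requests in the window:
  req#1 t=0ms: ALLOW
  req#2 t=0ms: ALLOW
  req#3 t=0ms: DENY
  req#4 t=0ms: DENY
  req#5 t=0ms: DENY
  req#6 t=0ms: DENY
  req#7 t=1ms: DENY
  req#8 t=2ms: DENY
  req#9 t=7ms: ALLOW
  req#10 t=7ms: ALLOW
  req#11 t=9ms: DENY
  req#12 t=9ms: DENY
  req#13 t=9ms: DENY
  req#14 t=9ms: DENY
  req#15 t=9ms: DENY

Answer: AADDDDDDAADDDDD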